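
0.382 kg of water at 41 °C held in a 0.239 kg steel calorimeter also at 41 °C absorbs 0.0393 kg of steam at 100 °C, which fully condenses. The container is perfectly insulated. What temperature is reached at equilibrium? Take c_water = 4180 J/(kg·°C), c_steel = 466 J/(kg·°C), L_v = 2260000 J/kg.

Energy conservation, ΣQ = 0:
steam→water at 100 °C releases m L_v = 0.0393·2260000 = 88818
  condensed water 100 °C→T: 164.27(T − 100)
  original water: 1596.8(T − 41)
  steel cup: 0.239·466·(T − 41) = 111.37(T − 41)
1872.4 T = 88818 + 16427 + 70033 = 175279
T ≈ 93.61 °C (< 100 °C, so full condensation is consistent).

T_f ≈ 93.6 °C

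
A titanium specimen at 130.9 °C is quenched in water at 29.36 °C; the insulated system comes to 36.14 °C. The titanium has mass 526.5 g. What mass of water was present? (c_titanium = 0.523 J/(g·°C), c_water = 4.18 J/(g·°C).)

Net heat exchanged in the isolated system is zero:
526.5·0.523·(36.14 − 130.9) + m·4.18·(36.14 − 29.36) = 0
28.34 m = 26093
m = 26093/28.34 ≈ 920.7 g

m ≈ 921 g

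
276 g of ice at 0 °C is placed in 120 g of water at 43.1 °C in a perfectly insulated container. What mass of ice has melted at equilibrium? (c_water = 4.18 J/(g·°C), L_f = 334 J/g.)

m_melted ≈ 64.7 g

Cooling the water to 0 °C releases 120×4.18×43.1 = 21619 J.
Fully melting the ice requires m_ice L_f = 276×334 = 92184 J.
21619 J < 92184 J, so only part of the ice melts and the system sits at 0 °C.
m_melted×334 = 21619  ⇒  m_melted ≈ 64.73 g.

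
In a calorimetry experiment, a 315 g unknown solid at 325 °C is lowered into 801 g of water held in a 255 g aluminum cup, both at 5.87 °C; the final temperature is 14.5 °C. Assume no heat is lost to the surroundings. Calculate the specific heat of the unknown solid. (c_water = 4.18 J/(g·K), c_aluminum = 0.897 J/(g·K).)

c ≈ 0.316 J/(g·K)

Taking heat into each body as positive, Σ m c ΔT = 0:
315·c·(14.5 − 325) + 801·4.18·(14.5 − 5.87) + 255·0.897·(14.5 − 5.87) = 0
-97808 c = -30869
c = -30869/-97808 ≈ 0.3156 J/(g·K)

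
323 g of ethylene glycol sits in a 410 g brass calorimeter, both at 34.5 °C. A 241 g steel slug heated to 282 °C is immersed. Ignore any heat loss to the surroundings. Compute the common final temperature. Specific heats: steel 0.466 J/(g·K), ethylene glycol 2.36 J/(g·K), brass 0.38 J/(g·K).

T_f is the heat-capacity-weighted average of the initial temperatures:
T_f = (112.31×282 + 762.28×34.5 + 155.8×34.5) / (112.31 + 762.28 + 155.8)
    = 63344 / 1030.4 ≈ 61.48 °C

T_f ≈ 61.5 °C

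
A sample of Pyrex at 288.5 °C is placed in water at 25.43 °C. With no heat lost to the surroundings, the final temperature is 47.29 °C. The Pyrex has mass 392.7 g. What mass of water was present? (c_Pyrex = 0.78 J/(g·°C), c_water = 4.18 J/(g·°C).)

Heat lost by the Pyrex = heat gained by the water:
392.7·0.78·(288.5 − 47.29) = m·4.18·(47.29 − 25.43)
91.37 m = 73884  ⇒  m ≈ 808.6 g

m ≈ 809 g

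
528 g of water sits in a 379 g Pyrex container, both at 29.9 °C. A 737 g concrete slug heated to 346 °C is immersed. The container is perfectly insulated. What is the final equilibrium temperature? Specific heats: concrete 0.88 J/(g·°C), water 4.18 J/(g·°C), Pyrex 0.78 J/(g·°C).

T_f ≈ 95.0 °C

Taking heat into each body as positive, Σ m c ΔT = 0:
737×0.88×(T − 346) + 528×4.18×(T − 29.9) + 379×0.78×(T − 29.9) = 0
648.56(T − 346) + 2207(T − 29.9) + 295.62(T − 29.9) = 0
3151.2 T = 299231
T ≈ 94.96 °C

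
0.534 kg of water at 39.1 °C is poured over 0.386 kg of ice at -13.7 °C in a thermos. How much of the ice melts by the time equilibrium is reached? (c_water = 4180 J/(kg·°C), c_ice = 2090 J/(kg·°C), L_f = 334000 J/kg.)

Cooling the water to 0 °C releases 0.534×4180×39.1 = 87276 J.
Warming the ice to 0 °C takes 0.386×2090×13.7 = 11052 J, leaving 76224 J for melting.
Fully melting the ice requires m_ice L_f = 0.386×334000 = 128924 J.
That's not enough to melt it all — equilibrium is at 0 °C with ice remaining.
m_melted×334000 = 76224  ⇒  m_melted ≈ 0.2282 kg.

m_melted ≈ 0.228 kg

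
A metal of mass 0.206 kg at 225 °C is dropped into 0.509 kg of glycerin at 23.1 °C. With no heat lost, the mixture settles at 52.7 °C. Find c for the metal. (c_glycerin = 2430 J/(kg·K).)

c ≈ 1030 J/(kg·K)

Energy conservation, ΣQ = 0:
0.206·c·(52.7 − 225) + 0.509·2430·(52.7 − 23.1) = 0
-35.49 c = -36611
c = -36611/-35.49 ≈ 1031 J/(kg·K)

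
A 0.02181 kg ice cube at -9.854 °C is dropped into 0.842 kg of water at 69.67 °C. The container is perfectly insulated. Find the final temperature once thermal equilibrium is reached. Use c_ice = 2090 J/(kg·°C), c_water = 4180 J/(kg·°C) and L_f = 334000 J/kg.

T_f ≈ 65.8 °C

Energy conservation, ΣQ = 0:
warm ice to 0 °C: 0.02181·2090·(0 − (-9.854)) = 449.17; fusion: m_ice L_f = 0.02181·334000 = 7284.5; warm the meltwater: 91.17 T; water cools: 0.842·4180·(T − 69.67) = 3519.6(T − 69.67)
3610.7 T = 245208 − 7733.7 = 237474
T ≈ 65.77 °C. Since T > 0 °C, the all-ice-melts assumption holds.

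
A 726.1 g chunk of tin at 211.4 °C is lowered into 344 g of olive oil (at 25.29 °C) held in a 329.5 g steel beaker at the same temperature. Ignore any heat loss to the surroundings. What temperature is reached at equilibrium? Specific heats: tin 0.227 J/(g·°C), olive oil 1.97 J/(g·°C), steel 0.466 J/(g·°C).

With ΣQ=0 the equilibrium temperature is the m·c-weighted mean:
T_f = (164.82*211.4 + 677.68*25.29 + 153.55*25.29) / (164.82 + 677.68 + 153.55)
    = 55866 / 996.05 ≈ 56.09 °C

T_f ≈ 56.1 °C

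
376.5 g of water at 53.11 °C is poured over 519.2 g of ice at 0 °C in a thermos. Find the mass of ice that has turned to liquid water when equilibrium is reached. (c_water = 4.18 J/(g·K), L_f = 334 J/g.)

Cooling the water to 0 °C releases 376.5·4.18·53.11 = 83583 J.
Melting all 519.2 g of ice would need 519.2·334 = 173413 J.
Since 83583 < 173413 J, not all the ice melts; equilibrium is at 0 °C.
Mass melted = 83583/334 ≈ 250.2 g.

m_melted ≈ 250 g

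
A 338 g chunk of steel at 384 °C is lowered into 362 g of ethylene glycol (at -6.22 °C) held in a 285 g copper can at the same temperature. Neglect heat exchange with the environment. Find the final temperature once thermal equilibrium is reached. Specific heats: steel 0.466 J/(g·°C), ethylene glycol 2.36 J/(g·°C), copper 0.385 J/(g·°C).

Setting the total heat transfer to zero:
338×0.466×(T − 384) + 362×2.36×(T − (-6.22)) + 285×0.385×(T − (-6.22)) = 0
157.51(T − 384) + 854.32(T − (-6.22)) + 109.73(T − (-6.22)) = 0
1121.6 T = 54487
T ≈ 48.58 °C

T_f ≈ 48.6 °C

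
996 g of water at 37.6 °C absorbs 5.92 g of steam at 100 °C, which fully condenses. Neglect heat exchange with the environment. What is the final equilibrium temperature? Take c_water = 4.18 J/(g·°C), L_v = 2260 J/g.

Net heat exchanged in the isolated system is zero:
steam→water at 100 °C releases m L_v = 5.92·2260 = 13379
  condensate cools 100→T: 5.92·4.18·(T − 100) = 24.75(T − 100)
  original water: 4163.3(T − 37.6)
4188 T = 13379 + 2474.6 + 156539 = 172393
T ≈ 41.16 °C (< 100 °C, so full condensation is consistent).

T_f ≈ 41.2 °C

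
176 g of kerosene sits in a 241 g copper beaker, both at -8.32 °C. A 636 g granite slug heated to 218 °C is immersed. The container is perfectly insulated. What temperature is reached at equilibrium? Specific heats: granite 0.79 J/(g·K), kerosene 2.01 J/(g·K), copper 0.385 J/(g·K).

Conservation of energy gives ΣQ = 0:
636·0.79·(T − 218) + 176·2.01·(T − (-8.32)) + 241·0.385·(T − (-8.32)) = 0
948.99 T = 105817
T ≈ 111.51 °C

T_f ≈ 111.5 °C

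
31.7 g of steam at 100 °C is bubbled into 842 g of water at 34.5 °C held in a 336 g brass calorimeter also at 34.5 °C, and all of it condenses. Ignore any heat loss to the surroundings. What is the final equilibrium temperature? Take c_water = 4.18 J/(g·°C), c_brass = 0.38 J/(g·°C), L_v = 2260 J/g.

T_f ≈ 55.8 °C

Sum of m c ΔT and latent-heat terms is zero:
latent heat released on condensation: 31.7·2260 = 71642
  condensed water 100 °C→T: 132.51(T − 100)
  original water: 3519.6(T − 34.5)
  brass cup: 336·0.38·(T − 34.5) = 127.68(T − 34.5)
3779.7 T = 71642 + 13251 + 125830 = 210722
T ≈ 55.75 °C, under the boiling point, so the assumption holds.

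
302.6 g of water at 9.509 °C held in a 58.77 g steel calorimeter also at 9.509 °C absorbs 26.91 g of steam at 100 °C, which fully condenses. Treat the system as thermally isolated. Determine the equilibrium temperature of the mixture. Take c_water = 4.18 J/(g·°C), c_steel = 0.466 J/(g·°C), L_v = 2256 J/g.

T_f ≈ 60.0 °C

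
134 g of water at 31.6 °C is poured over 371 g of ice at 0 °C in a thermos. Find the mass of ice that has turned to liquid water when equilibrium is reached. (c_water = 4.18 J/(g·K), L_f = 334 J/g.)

Water can give up m c ΔT = 134·4.18·31.6 = 17700 J before reaching 0 °C.
To melt every bit of ice: 371·334 = 123914 J.
17700 J < 123914 J, so only part of the ice melts and the system sits at 0 °C.
m_melt = 17700 / L_f = 52.99 g.

m_melted ≈ 53 g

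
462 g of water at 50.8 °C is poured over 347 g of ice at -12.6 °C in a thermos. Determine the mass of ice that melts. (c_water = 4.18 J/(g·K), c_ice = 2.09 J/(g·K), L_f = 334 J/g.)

Heat available from the water dropping to 0 °C: 462×4.18×50.8 = 98103 J.
Of that, 347×2.09×12.6 = 9137.9 J goes to bring the ice to 0 °C, leaving 88965 J.
To melt every bit of ice: 347×334 = 115898 J.
That's not enough to melt it all — equilibrium is at 0 °C with ice remaining.
m_melted×334 = 88965  ⇒  m_melted ≈ 266.4 g.

m_melted ≈ 266 g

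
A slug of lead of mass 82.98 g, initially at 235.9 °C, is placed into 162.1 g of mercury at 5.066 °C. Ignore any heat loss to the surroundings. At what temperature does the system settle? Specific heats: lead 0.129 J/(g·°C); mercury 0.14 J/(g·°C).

T_f ≈ 79.0 °C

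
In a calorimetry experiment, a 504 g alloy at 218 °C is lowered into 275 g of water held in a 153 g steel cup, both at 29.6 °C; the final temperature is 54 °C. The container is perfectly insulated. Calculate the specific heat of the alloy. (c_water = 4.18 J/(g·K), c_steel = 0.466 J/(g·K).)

c ≈ 0.36 J/(g·K)

Setting the total heat transfer to zero:
504×c×(54 − 218) + 275×4.18×(54 − 29.6) + 153×0.466×(54 − 29.6) = 0
-82656 c = -29787
c = -29787/-82656 ≈ 0.3604 J/(g·K)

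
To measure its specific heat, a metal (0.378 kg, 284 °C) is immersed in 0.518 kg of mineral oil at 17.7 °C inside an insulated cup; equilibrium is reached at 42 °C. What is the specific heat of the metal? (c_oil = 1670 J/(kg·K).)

Heat lost by the metal = heat gained by the oil:
0.378×c×(284 − 42) = 0.518×1670×(42 − 17.7)
91.48 c = 21021  ⇒  c ≈ 229.8 J/(kg·K)

c ≈ 230 J/(kg·K)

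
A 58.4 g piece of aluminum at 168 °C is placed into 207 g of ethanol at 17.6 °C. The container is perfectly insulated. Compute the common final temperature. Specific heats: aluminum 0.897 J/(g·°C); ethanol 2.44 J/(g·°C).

T_f ≈ 31.7 °C

Set heat shed by the hot body equal to heat absorbed by the cold body:
58.4·0.897·(168 − T) = 207·2.44·(T − 17.6)
52.38(168 − T) = 505.08(T − 17.6)
557.46 T = 17690  ⇒  T ≈ 31.73 °C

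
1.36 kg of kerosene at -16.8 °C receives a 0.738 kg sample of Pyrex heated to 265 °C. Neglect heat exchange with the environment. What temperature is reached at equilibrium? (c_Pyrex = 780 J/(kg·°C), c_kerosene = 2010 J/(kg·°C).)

Taking heat into each body as positive, Σ m c ΔT = 0:
0.738×780×(T − 265) + 1.36×2010×(T − (-16.8)) = 0
(575.64 + 2733.6) T = 575.64×265 + 2733.6×(-16.8)
T = 106620/3309.2 ≈ 32.22 °C

T_f ≈ 32.2 °C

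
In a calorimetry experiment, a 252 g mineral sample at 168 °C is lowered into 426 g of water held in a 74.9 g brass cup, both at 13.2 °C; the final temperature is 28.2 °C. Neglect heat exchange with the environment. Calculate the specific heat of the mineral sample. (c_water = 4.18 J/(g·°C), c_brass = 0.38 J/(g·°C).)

Conservation of energy gives ΣQ = 0:
252×c×(28.2 − 168) + 426×4.18×(28.2 − 13.2) + 74.9×0.38×(28.2 − 13.2) = 0
-35230 c = -27137
c = -27137/-35230 ≈ 0.7703 J/(g·°C)

c ≈ 0.77 J/(g·°C)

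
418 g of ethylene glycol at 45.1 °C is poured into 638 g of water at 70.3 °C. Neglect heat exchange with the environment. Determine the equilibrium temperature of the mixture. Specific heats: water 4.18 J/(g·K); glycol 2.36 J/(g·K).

T_f ≈ 63.5 °C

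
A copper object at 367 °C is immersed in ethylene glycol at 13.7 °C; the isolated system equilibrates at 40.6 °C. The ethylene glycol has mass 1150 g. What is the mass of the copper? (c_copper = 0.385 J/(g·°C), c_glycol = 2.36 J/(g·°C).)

m ≈ 581 g

Heat lost by the copper = heat gained by the glycol:
m×0.385×(367 − 40.6) = 1150×2.36×(40.6 − 13.7)
125.66 m = 73007  ⇒  m ≈ 581 g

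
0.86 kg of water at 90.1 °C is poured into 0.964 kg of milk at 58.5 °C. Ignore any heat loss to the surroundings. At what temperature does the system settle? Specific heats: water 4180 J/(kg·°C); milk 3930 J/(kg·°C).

T_f ≈ 73.9 °C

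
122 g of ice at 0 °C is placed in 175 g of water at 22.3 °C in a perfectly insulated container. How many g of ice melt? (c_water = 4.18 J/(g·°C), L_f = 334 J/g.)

Water can give up m c ΔT = 175·4.18·22.3 = 16312 J before reaching 0 °C.
Melting all 122 g of ice would need 122·334 = 40748 J.
That's not enough to melt it all — equilibrium is at 0 °C with ice remaining.
Mass melted = 16312/334 ≈ 48.84 g.

m_melted ≈ 48.8 g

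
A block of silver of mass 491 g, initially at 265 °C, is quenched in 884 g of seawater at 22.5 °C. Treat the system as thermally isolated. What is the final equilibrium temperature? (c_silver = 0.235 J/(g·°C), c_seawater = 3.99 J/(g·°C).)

Heat lost by the silver equals heat gained by the seawater:
491×0.235×(265 − T) = 884×3.99×(T − 22.5)
115.38(265 − T) = 3527.2(T − 22.5)
3642.5 T = 109938  ⇒  T ≈ 30.18 °C

T_f ≈ 30.2 °C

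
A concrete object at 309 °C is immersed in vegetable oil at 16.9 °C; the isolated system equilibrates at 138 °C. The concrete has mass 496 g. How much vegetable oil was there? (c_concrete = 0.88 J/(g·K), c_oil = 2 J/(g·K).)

m ≈ 308 g

Heat lost by the concrete = heat gained by the oil:
496·0.88·(309 − 138) = m·2·(138 − 16.9)
242.2 m = 74638  ⇒  m ≈ 308.2 g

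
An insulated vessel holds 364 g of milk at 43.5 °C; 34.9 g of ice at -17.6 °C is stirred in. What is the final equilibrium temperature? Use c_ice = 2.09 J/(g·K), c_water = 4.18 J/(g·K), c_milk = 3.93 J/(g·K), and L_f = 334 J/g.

T_f ≈ 31.3 °C

Net heat exchanged in the isolated system is zero:
ice -17.6→0 °C: 34.9·2.09·17.6 = 1283.8; melt ice: 34.9·334 = 11657; warm the meltwater: 145.88 T; milk cools: 364·3.93·(T − 43.5) = 1430.5(T − 43.5)
1576.4 T = 62228 − 12940 = 49287
T ≈ 31.27 °C — above 0 °C, consistent with complete melting.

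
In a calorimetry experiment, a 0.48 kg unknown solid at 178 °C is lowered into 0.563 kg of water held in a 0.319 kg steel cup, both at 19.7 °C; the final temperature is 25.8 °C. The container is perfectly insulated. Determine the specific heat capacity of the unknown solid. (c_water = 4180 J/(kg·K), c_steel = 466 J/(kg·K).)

Let T be the final temperature. ΣQ_i = 0:
0.48·c·(25.8 − 178) + 0.563·4180·(25.8 − 19.7) + 0.319·466·(25.8 − 19.7) = 0
-73.06 c = -15262
c = -15262/-73.06 ≈ 208.9 J/(kg·K)

c ≈ 209 J/(kg·K)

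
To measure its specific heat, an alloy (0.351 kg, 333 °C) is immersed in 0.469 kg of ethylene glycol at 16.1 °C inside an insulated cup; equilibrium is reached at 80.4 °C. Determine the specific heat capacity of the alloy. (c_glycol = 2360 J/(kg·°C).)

c ≈ 803 J/(kg·°C)

m_s c (T_s − T_f) = m_glycol c_glycol (T_f − T_0):
0.351×c×(333 − 80.4) = 0.469×2360×(80.4 − 16.1)
88.66 c = 71170  ⇒  c ≈ 802.7 J/(kg·°C)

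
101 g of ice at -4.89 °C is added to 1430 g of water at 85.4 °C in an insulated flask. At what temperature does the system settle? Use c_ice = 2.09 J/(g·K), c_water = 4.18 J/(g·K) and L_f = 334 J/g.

T_f ≈ 74.3 °C

Let T be the final temperature. ΣQ_i = 0:
warm ice to 0 °C: 101×2.09×(0 − (-4.89)) = 1032.2; melt ice: 101×334 = 33734; warm the meltwater: 422.18 T; water cools: 1430×4.18×(T − 85.4) = 5977.4(T − 85.4)
6399.6 T = 510470 − 34766 = 475704
T ≈ 74.33 °C. Since T > 0 °C, the all-ice-melts assumption holds.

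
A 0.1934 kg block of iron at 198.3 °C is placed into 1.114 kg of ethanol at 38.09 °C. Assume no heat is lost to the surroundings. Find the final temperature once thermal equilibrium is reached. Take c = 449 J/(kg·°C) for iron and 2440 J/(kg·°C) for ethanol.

T_f is the heat-capacity-weighted average of the initial temperatures:
T_f = (86.84×198.3 + 2718.2×38.09) / (86.84 + 2718.2)
    = 120754 / 2805 ≈ 43.05 °C

T_f ≈ 43.0 °C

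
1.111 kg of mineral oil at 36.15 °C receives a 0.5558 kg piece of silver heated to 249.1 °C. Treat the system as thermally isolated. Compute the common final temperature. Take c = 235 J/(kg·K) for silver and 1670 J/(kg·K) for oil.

T_f ≈ 50.2 °C

|Q_silver| = |Q_oil|:
0.5558*235*(249.1 − T) = 1.111*1670*(T − 36.15)
130.61(249.1 − T) = 1855.4(T − 36.15)
1986 T = 99607  ⇒  T ≈ 50.16 °C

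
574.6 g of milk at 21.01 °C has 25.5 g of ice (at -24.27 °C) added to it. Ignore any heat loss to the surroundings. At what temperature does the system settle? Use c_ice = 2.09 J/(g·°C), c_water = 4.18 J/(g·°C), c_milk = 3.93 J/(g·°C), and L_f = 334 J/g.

T_f ≈ 15.9 °C

Energy conservation, ΣQ = 0:
warm ice to 0 °C: 25.5·2.09·(0 − (-24.27)) = 1293.5
  fusion: m_ice L_f = 25.5·334 = 8517
  warm the meltwater: 106.59 T
  milk cools: 574.6·3.93·(T − 21.01) = 2258.2(T − 21.01)
2364.8 T = 47444 − 9810.5 = 37634
T ≈ 15.91 °C (positive, so assuming full melt was valid).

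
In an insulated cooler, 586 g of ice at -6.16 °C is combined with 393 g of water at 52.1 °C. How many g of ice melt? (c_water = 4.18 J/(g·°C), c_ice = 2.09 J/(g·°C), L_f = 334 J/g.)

m_melted ≈ 234 g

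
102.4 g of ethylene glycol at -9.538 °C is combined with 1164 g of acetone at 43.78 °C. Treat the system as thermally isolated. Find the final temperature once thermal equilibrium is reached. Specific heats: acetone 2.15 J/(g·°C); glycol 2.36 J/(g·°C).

T_f ≈ 39.1 °C

T_f is the heat-capacity-weighted average of the initial temperatures:
T_f = (2502.6×43.78 + 241.66×(-9.538)) / (2502.6 + 241.66)
    = 107259 / 2744.3 ≈ 39.08 °C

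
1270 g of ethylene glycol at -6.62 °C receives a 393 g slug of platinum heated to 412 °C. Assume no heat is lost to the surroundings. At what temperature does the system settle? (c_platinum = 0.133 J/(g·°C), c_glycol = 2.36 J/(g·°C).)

T_f ≈ 0.6 °C

Energy conservation, ΣQ = 0:
393*0.133*(T − 412) + 1270*2.36*(T − (-6.62)) = 0
52.27(T − 412) + 2997.2(T − (-6.62)) = 0
3049.5 T = 1693.4
T ≈ 0.56 °C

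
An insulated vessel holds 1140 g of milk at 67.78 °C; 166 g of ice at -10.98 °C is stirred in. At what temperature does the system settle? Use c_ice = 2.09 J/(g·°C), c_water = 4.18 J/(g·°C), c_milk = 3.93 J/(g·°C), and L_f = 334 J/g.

Energy conservation, ΣQ = 0:
warm ice to 0 °C: 166·2.09·(0 − (-10.98)) = 3809.4; melt ice: 166·334 = 55444; meltwater 0→T: 166·4.18·T = 693.88 T; milk: 4480.2(T − 67.78)
5174.1 T = 303668 − 59253 = 244415
T ≈ 47.24 °C — above 0 °C, consistent with complete melting.

T_f ≈ 47.2 °C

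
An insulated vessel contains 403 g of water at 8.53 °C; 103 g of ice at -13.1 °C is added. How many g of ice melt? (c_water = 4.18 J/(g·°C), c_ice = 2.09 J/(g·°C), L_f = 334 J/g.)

m_melted ≈ 34.6 g

Water can give up m c ΔT = 403×4.18×8.53 = 14369 J before reaching 0 °C.
Of that, 103×2.09×13.1 = 2820 J goes to bring the ice to 0 °C, leaving 11549 J.
To melt every bit of ice: 103×334 = 34402 J.
That's not enough to melt it all — equilibrium is at 0 °C with ice remaining.
m_melt = 11549 / L_f = 34.58 g.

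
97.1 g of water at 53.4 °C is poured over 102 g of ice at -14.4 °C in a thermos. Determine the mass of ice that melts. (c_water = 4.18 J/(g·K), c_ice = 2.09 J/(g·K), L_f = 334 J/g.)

m_melted ≈ 55.7 g

Cooling the water to 0 °C releases 97.1×4.18×53.4 = 21674 J.
Of that, 102×2.09×14.4 = 3069.8 J goes to bring the ice to 0 °C, leaving 18604 J.
To melt every bit of ice: 102×334 = 34068 J.
18604 J < 34068 J, so only part of the ice melts and the system sits at 0 °C.
m_melt = 18604 / L_f = 55.7 g.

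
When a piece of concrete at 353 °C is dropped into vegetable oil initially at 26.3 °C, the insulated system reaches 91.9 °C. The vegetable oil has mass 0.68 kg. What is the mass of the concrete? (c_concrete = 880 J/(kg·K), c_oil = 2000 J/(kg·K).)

Heat lost by the concrete = heat gained by the oil:
m×880×(353 − 91.9) = 0.68×2000×(91.9 − 26.3)
229768 m = 89216  ⇒  m ≈ 0.3883 kg

m ≈ 0.388 kg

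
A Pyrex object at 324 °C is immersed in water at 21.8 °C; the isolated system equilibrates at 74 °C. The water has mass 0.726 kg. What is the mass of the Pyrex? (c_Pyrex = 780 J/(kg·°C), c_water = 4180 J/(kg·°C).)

m ≈ 0.812 kg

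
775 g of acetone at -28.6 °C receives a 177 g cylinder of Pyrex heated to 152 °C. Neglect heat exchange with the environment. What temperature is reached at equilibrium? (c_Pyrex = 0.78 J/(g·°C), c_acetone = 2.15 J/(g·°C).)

T_f ≈ -14.8 °C

Heat lost by the Pyrex equals heat gained by the acetone:
177×0.78×(152 − T) = 775×2.15×(T − (-28.6))
138.06(152 − T) = 1666.2(T − (-28.6))
1804.3 T = -26670  ⇒  T ≈ -14.78 °C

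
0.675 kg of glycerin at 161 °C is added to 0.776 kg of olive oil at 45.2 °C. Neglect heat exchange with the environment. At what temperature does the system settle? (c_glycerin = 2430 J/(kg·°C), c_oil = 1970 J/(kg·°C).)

With ΣQ=0 the equilibrium temperature is the m·c-weighted mean:
T_f = (1640.2·161 + 1528.7·45.2) / (1640.2 + 1528.7)
    = 333178 / 3169 ≈ 105.14 °C

T_f ≈ 105.1 °C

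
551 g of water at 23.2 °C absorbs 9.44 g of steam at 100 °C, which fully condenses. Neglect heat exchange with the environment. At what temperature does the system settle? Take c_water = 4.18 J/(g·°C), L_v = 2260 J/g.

Heat gained plus heat lost sum to zero:
steam→water at 100 °C releases m L_v = 9.44×2260 = 21334
  condensed water 100 °C→T: 39.46(T − 100)
  original water: 2303.2(T − 23.2)
2342.6 T = 21334 + 3945.9 + 53434 = 78714
T ≈ 33.60 °C (< 100 °C, so full condensation is consistent).

T_f ≈ 33.6 °C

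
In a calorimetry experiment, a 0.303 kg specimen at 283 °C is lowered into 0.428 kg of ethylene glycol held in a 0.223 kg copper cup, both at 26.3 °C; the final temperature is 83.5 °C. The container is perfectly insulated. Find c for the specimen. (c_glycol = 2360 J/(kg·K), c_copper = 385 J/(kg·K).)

Setting the total heat transfer to zero:
0.303·c·(83.5 − 283) + 0.428·2360·(83.5 − 26.3) + 0.223·385·(83.5 − 26.3) = 0
-60.45 c = -62687
c = -62687/-60.45 ≈ 1037 J/(kg·K)

c ≈ 1040 J/(kg·K)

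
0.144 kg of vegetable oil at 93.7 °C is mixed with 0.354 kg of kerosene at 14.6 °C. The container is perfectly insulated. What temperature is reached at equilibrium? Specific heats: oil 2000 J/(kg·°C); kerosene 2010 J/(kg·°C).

T_f ≈ 37.4 °C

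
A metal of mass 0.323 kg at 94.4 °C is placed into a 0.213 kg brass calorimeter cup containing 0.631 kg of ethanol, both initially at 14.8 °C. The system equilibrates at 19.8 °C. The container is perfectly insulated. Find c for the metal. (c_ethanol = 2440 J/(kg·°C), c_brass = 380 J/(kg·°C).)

c ≈ 336 J/(kg·°C)

Let T be the final temperature. ΣQ_i = 0:
0.323·c·(19.8 − 94.4) + 0.631·2440·(19.8 − 14.8) + 0.213·380·(19.8 − 14.8) = 0
-24.1 c = -8102.9
c = -8102.9/-24.1 ≈ 336.3 J/(kg·°C)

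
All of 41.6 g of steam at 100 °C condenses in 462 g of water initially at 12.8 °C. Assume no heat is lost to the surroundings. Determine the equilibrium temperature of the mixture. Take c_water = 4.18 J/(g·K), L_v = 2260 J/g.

Energy conservation, ΣQ = 0:
steam→water at 100 °C releases m L_v = 41.6·2260 = 94016
  condensed water 100 °C→T: 173.89(T − 100)
  water warms: 462·4.18·(T − 12.8) = 1931.2(T − 12.8)
2105 T = 94016 + 17389 + 24719 = 136124
T ≈ 64.67 °C, under the boiling point, so the assumption holds.

T_f ≈ 64.7 °C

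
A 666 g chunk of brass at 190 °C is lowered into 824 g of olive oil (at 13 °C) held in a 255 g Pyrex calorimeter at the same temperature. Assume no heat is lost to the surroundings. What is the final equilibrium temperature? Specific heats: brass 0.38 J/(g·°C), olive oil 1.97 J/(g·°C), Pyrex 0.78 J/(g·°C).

T_f = Σ m_i c_i T_i / Σ m_i c_i:
T_f = (253.08×190 + 1623.3×13 + 198.9×13) / (253.08 + 1623.3 + 198.9)
    = 71774 / 2075.3 ≈ 34.59 °C

T_f ≈ 34.6 °C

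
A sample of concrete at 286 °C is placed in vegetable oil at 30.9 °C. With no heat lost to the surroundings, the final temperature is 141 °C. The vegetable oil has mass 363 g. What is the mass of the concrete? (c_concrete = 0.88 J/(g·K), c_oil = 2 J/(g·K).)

m ≈ 626 g

Heat gained plus heat lost sum to zero:
m·0.88·(141 − 286) + 363·2·(141 − 30.9) = 0
-127.6 m = -79933
m = -79933/-127.6 ≈ 626.4 g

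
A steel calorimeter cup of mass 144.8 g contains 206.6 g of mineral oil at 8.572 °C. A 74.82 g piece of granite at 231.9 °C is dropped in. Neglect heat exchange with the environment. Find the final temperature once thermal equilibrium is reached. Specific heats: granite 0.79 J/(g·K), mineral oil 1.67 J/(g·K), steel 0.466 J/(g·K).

T_f ≈ 36.6 °C

Net heat exchanged in the isolated system is zero:
74.82*0.79*(T − 231.9) + 206.6*1.67*(T − 8.572) + 144.8*0.466*(T − 8.572) = 0
59.11(T − 231.9) + 345.02(T − 8.572) + 67.48(T − 8.572) = 0
(59.11 + 345.02 + 67.48) T = 59.11*231.9 + 345.02*8.572 + 67.48*8.572
T = 17243 / 471.61 = 36.6 °C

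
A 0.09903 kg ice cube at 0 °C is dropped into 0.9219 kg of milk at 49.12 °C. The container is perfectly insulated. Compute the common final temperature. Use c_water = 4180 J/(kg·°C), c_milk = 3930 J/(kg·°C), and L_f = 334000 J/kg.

T_f ≈ 35.9 °C

Sum of m c ΔT and latent-heat terms is zero:
latent heat to melt: 0.09903×334000 = 33076
  warm the meltwater: 413.95 T
  milk: 3623.1(T − 49.12)
4037 T = 177965 − 33076 = 144889
T ≈ 35.89 °C — above 0 °C, consistent with complete melting.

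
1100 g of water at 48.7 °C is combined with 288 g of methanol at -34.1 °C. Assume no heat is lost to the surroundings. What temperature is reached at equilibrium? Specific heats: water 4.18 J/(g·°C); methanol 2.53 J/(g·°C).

T_f ≈ 37.4 °C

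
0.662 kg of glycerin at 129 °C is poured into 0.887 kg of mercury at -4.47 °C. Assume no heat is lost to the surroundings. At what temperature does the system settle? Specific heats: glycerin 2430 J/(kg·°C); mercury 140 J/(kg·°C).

Heat lost by the glycerin equals heat gained by the mercury:
0.662*2430*(129 − T) = 0.887*140*(T − (-4.47))
1608.7(129 − T) = 124.18(T − (-4.47))
1732.8 T = 206962  ⇒  T ≈ 119.44 °C

T_f ≈ 119.4 °C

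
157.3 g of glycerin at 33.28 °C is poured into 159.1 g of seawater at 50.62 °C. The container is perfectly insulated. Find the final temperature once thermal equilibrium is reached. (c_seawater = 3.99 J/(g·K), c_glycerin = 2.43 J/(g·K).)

T_f ≈ 44.1 °C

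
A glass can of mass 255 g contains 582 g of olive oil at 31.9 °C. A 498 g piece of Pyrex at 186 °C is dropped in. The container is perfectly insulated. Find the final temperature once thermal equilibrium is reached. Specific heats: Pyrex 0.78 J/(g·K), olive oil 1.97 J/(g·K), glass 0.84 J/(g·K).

T_f is the heat-capacity-weighted average of the initial temperatures:
T_f = (388.44·186 + 1146.5·31.9 + 214.2·31.9) / (388.44 + 1146.5 + 214.2)
    = 115657 / 1749.2 ≈ 66.12 °C

T_f ≈ 66.1 °C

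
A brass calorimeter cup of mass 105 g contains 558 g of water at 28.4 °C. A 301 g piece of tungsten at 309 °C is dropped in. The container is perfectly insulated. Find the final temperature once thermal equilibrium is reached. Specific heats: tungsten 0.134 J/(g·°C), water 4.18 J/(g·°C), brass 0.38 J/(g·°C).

T_f ≈ 33.1 °C

Heat gained plus heat lost sum to zero:
301·0.134·(T − 309) + 558·4.18·(T − 28.4) + 105·0.38·(T − 28.4) = 0
40.33(T − 309) + 2332.4(T − 28.4) + 39.9(T − 28.4) = 0
2412.7 T = 79838
T = 79838 / 2412.7 = 33.1 °C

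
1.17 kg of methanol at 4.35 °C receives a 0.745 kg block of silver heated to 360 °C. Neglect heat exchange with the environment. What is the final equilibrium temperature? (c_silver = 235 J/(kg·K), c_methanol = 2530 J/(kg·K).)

T_f ≈ 24.2 °C

Let T be the final temperature. ΣQ_i = 0:
0.745*235*(T − 360) + 1.17*2530*(T − 4.35) = 0
175.07(T − 360) + 2960.1(T − 4.35) = 0
(175.07 + 2960.1) T = 175.07*360 + 2960.1*4.35
T ≈ 24.21 °C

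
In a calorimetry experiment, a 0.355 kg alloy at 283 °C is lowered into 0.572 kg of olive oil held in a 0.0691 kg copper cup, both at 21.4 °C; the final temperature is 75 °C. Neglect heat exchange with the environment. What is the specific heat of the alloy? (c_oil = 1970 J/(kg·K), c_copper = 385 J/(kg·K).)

Energy conservation, ΣQ = 0:
0.355·c·(75 − 283) + 0.572·1970·(75 − 21.4) + 0.0691·385·(75 − 21.4) = 0
-73.84 c = -61825
c = -61825/-73.84 ≈ 837.3 J/(kg·K)

c ≈ 837 J/(kg·K)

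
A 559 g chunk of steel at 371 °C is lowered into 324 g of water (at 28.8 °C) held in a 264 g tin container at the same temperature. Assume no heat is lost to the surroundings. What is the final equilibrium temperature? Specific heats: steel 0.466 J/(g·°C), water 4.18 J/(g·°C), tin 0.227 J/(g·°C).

Taking heat into each body as positive, Σ m c ΔT = 0:
559×0.466×(T − 371) + 324×4.18×(T − 28.8) + 264×0.227×(T − 28.8) = 0
260.49(T − 371) + 1354.3(T − 28.8) + 59.93(T − 28.8) = 0
(260.49 + 1354.3 + 59.93) T = 260.49×371 + 1354.3×28.8 + 59.93×28.8
T = 137374/1674.7 ≈ 82.03 °C

T_f ≈ 82.0 °C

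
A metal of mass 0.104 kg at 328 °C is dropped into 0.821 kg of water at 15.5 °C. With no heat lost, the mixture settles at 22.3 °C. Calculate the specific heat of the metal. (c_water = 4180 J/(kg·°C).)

c ≈ 734 J/(kg·°C)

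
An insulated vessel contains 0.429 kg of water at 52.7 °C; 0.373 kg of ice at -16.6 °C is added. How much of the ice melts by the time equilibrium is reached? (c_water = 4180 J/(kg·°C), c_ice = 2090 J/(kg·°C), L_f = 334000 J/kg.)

m_melted ≈ 0.244 kg

Water can give up m c ΔT = 0.429·4180·52.7 = 94503 J before reaching 0 °C.
Warming the ice to 0 °C takes 0.373·2090·16.6 = 12941 J, leaving 81562 J for melting.
To melt every bit of ice: 0.373·334000 = 124582 J.
Since 81562 < 124582 J, not all the ice melts; equilibrium is at 0 °C.
m_melted·334000 = 81562  ⇒  m_melted ≈ 0.2442 kg.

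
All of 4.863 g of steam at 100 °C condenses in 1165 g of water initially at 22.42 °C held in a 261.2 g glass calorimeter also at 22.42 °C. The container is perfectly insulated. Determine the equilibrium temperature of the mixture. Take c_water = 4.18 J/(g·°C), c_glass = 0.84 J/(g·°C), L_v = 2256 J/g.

Energy conservation, ΣQ = 0:
steam→water at 100 °C releases m L_v = 4.863×2256 = 10971
  condensed water 100 °C→T: 20.33(T − 100)
  original water: 4869.7(T − 22.42)
  glass cup: 261.2×0.84×(T − 22.42) = 219.41(T − 22.42)
5109.4 T = 10971 + 2032.7 + 114098 = 127101
T ≈ 24.88 °C (< 100 °C, so full condensation is consistent).

T_f ≈ 24.9 °C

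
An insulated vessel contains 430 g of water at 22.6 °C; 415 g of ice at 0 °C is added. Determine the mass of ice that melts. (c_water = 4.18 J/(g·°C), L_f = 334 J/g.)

m_melted ≈ 122 g

Heat available from the water dropping to 0 °C: 430·4.18·22.6 = 40621 J.
Fully melting the ice requires m_ice L_f = 415·334 = 138610 J.
Since 40621 < 138610 J, not all the ice melts; equilibrium is at 0 °C.
m_melted·334 = 40621  ⇒  m_melted ≈ 121.6 g.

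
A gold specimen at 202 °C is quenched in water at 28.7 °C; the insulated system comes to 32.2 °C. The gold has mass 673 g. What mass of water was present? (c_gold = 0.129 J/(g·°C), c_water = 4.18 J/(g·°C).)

m ≈ 1010 g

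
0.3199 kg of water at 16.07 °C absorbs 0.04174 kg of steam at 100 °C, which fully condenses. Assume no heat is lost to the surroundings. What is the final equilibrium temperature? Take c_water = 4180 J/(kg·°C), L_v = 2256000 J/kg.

T_f ≈ 88.1 °C

Energy conservation, ΣQ = 0:
latent heat released on condensation: 0.04174·2256000 = 94165; condensate cools 100→T: 0.04174·4180·(T − 100) = 174.47(T − 100); water warms: 0.3199·4180·(T − 16.07) = 1337.2(T − 16.07)
1511.7 T = 94165 + 17447 + 21489 = 133101
T ≈ 88.05 °C — below 100 °C, confirming all the steam condensed.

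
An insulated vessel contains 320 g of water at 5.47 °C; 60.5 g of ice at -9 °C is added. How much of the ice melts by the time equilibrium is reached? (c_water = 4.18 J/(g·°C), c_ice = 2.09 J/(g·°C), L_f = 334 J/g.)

m_melted ≈ 18.5 g

Water can give up m c ΔT = 320·4.18·5.47 = 7316.7 J before reaching 0 °C.
Warming the ice to 0 °C takes 60.5·2.09·9 = 1138 J, leaving 6178.7 J for melting.
Fully melting the ice requires m_ice L_f = 60.5·334 = 20207 J.
That's not enough to melt it all — equilibrium is at 0 °C with ice remaining.
m_melt = 6178.7 / L_f = 18.5 g.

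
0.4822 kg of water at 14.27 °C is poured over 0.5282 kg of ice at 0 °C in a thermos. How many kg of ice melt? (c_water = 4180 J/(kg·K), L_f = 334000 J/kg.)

m_melted ≈ 0.0861 kg

Cooling the water to 0 °C releases 0.4822×4180×14.27 = 28763 J.
To melt every bit of ice: 0.5282×334000 = 176419 J.
That's not enough to melt it all — equilibrium is at 0 °C with ice remaining.
m_melt = 28763 / L_f = 0.08612 kg.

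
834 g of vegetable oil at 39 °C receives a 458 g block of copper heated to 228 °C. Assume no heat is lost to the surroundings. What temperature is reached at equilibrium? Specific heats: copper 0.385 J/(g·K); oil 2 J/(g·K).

T_f ≈ 57.1 °C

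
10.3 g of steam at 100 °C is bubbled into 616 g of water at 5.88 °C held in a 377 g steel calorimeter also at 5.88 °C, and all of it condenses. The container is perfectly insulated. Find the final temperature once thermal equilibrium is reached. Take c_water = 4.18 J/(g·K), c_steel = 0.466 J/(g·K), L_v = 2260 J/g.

T_f ≈ 15.7 °C

Heat gained plus heat lost sum to zero:
condense steam: −10.3×2260 = −23278
  condensate cools 100→T: 10.3×4.18×(T − 100) = 43.05(T − 100)
  water warms: 616×4.18×(T − 5.88) = 2574.9(T − 5.88)
  steel cup: 377×0.466×(T − 5.88) = 175.68(T − 5.88)
2793.6 T = 23278 + 4305.4 + 16173 = 43757
T ≈ 15.66 °C (< 100 °C, so full condensation is consistent).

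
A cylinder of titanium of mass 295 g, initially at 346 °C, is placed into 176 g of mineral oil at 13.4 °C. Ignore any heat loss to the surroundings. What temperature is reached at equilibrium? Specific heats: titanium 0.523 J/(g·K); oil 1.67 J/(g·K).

T_f ≈ 127.9 °C

T_f = Σ m_i c_i T_i / Σ m_i c_i:
T_f = (154.28×346 + 293.92×13.4) / (154.28 + 293.92)
    = 57321 / 448.2 ≈ 127.89 °C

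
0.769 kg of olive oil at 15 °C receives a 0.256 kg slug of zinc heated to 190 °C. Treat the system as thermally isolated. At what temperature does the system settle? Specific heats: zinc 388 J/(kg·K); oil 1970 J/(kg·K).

T_f ≈ 25.8 °C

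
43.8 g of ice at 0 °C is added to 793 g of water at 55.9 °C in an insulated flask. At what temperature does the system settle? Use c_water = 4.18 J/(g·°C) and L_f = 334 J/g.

T_f ≈ 48.8 °C

Let T be the final temperature. ΣQ_i = 0:
latent heat to melt: 43.8×334 = 14629; warm the meltwater: 183.08 T; water: 3314.7(T − 55.9)
3497.8 T = 185294 − 14629 = 170665
T ≈ 48.79 °C (positive, so assuming full melt was valid).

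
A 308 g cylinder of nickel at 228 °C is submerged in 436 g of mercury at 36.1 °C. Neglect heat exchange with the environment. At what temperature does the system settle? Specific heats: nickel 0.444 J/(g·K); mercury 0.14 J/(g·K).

T_f ≈ 168.8 °C

Set heat shed by the hot body equal to heat absorbed by the cold body:
308·0.444·(228 − T) = 436·0.14·(T − 36.1)
136.75(228 − T) = 61.04(T − 36.1)
197.79 T = 33383  ⇒  T ≈ 168.78 °C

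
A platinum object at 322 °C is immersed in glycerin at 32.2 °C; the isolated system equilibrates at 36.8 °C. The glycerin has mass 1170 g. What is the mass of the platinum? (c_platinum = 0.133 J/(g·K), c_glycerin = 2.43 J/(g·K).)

m ≈ 345 g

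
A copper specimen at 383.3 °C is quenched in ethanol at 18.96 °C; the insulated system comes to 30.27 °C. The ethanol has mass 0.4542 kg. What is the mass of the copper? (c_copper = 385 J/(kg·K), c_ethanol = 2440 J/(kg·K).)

m ≈ 0.0922 kg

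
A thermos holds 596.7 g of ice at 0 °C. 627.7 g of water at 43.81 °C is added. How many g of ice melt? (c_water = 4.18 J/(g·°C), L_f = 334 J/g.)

Heat available from the water dropping to 0 °C: 627.7·4.18·43.81 = 114948 J.
To melt every bit of ice: 596.7·334 = 199298 J.
Since 114948 < 199298 J, not all the ice melts; equilibrium is at 0 °C.
Mass melted = 114948/334 ≈ 344.2 g.

m_melted ≈ 344 g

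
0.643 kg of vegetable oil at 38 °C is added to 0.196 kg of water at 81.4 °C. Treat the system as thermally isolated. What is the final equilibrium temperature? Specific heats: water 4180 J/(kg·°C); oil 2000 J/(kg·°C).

With ΣQ=0 the equilibrium temperature is the m·c-weighted mean:
T_f = (819.28·81.4 + 1286·38) / (819.28 + 1286)
    = 115557 / 2105.3 ≈ 54.89 °C

T_f ≈ 54.9 °C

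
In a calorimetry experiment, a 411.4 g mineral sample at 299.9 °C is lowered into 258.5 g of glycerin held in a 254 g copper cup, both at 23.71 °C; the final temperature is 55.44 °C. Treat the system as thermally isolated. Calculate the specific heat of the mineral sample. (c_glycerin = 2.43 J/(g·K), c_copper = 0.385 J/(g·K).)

c ≈ 0.229 J/(g·K)

Taking heat into each body as positive, Σ m c ΔT = 0:
411.4×c×(55.44 − 299.9) + 258.5×2.43×(55.44 − 23.71) + 254×0.385×(55.44 − 23.71) = 0
-100571 c = -23034
c = -23034/-100571 ≈ 0.229 J/(g·K)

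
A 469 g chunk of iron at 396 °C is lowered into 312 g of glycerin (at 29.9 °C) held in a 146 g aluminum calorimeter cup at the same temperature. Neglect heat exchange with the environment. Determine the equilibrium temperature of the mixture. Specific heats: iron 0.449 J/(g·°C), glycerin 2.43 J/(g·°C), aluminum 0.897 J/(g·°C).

T_f ≈ 100.0 °C

Conservation of energy gives ΣQ = 0:
469*0.449*(T − 396) + 312*2.43*(T − 29.9) + 146*0.897*(T − 29.9) = 0
210.58(T − 396) + 758.16(T − 29.9) + 130.96(T − 29.9) = 0
(210.58 + 758.16 + 130.96) T = 210.58*396 + 758.16*29.9 + 130.96*29.9
T = 109975 / 1099.7 = 100 °C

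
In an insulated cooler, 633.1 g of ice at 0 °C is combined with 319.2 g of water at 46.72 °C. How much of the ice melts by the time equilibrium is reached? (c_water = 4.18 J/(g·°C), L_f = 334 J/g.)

m_melted ≈ 187 g

Heat available from the water dropping to 0 °C: 319.2·4.18·46.72 = 62336 J.
Melting all 633.1 g of ice would need 633.1·334 = 211455 J.
That's not enough to melt it all — equilibrium is at 0 °C with ice remaining.
Mass melted = 62336/334 ≈ 186.6 g.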